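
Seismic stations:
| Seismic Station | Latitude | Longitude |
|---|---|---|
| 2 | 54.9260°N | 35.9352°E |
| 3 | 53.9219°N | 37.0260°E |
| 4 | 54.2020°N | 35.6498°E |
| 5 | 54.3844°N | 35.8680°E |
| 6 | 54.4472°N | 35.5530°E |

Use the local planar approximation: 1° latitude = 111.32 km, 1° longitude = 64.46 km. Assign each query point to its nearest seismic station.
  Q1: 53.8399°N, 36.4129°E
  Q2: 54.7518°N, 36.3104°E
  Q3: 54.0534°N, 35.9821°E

Q1 at 53.8399°N, 36.4129°E:
  2: 124.7642 km
  3: 40.5609 km
  4: 63.5957 km
  5: 70.0553 km
  6: 87.4230 km
  → nearest: 3 (40.5609 km)
Q2 at 54.7518°N, 36.3104°E:
  2: 30.9997 km
  3: 103.2601 km
  4: 74.5597 km
  5: 49.8593 km
  6: 59.4420 km
  → nearest: 2 (30.9997 km)
Q3 at 54.0534°N, 35.9821°E:
  2: 97.1849 km
  3: 68.8637 km
  4: 27.0640 km
  5: 37.5738 km
  6: 51.8345 km
  → nearest: 4 (27.0640 km)

Q1→3; Q2→2; Q3→4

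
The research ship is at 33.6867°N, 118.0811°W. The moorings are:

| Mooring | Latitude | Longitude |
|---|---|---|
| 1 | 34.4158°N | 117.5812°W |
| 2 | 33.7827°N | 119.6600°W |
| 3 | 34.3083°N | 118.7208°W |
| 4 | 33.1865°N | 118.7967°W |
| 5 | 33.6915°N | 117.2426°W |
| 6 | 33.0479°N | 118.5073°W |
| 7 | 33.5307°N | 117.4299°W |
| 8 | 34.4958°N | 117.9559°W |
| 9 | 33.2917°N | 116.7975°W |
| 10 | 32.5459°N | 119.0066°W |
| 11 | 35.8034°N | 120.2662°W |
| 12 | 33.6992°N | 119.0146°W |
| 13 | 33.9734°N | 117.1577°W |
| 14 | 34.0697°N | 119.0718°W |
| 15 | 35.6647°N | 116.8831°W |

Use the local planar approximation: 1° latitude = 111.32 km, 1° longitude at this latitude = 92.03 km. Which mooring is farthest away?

Distances from 33.6867°N, 118.0811°W:
1: √((0.7291·111.32)² + (0.4999·92.03)²) = √(6587.499447 + 2116.533358) = 93.2954 km
2: √((0.0960·111.32)² + (-1.5789·92.03)²) = √(114.205984 + 21113.882168) = 145.6986 km
3: √((0.6216·111.32)² + (-0.6397·92.03)²) = √(4788.157273 + 3465.864227) = 90.8516 km
4: √((-0.5002·111.32)² + (-0.7156·92.03)²) = √(3100.514524 + 4337.100720) = 86.2416 km
5: √((0.0048·111.32)² + (0.8385·92.03)²) = √(0.285515 + 5954.769811) = 77.1690 km
6: √((-0.6388·111.32)² + (-0.4262·92.03)²) = √(5056.805041 + 1538.458320) = 81.2112 km
7: √((-0.1560·111.32)² + (0.6512·92.03)²) = √(301.575177 + 3591.597229) = 62.3953 km
8: √((0.8091·111.32)² + (0.1252·92.03)²) = √(8112.426923 + 132.760079) = 90.8030 km
9: √((-0.3950·111.32)² + (1.2836·92.03)²) = √(1933.484018 + 13954.627912) = 126.0481 km
10: √((-1.1408·111.32)² + (-0.9255·92.03)²) = √(16127.439462 + 7254.570244) = 152.9118 km
11: √((2.1167·111.32)² + (-2.1851·92.03)²) = √(55521.988897 + 40439.099684) = 309.7759 km
12: √((0.0125·111.32)² + (-0.9335·92.03)²) = √(1.936272 + 7380.528959) = 85.9213 km
13: √((0.2867·111.32)² + (0.9234·92.03)²) = √(1018.595566 + 7221.685720) = 90.7760 km
14: √((0.3830·111.32)² + (-0.9907·92.03)²) = √(1817.790977 + 8312.720340) = 100.6504 km
15: √((1.9780·111.32)² + (1.1980·92.03)²) = √(48484.058866 + 12155.490274) = 246.2510 km
Maximum: 11 at 309.7759 km.

11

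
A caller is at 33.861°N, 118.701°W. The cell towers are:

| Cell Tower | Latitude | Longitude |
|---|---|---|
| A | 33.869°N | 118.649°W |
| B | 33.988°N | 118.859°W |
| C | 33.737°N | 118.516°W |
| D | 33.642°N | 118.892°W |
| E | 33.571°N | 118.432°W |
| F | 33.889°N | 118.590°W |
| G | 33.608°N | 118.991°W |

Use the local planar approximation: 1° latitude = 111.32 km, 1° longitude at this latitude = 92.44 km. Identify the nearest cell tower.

A

Distances from 33.861°N, 118.701°W:
A: 4.889 km
B: 20.327 km
C: 21.977 km
D: 30.101 km
E: 40.749 km
F: 10.724 km
G: 38.883 km
Minimum: A at 4.889 km.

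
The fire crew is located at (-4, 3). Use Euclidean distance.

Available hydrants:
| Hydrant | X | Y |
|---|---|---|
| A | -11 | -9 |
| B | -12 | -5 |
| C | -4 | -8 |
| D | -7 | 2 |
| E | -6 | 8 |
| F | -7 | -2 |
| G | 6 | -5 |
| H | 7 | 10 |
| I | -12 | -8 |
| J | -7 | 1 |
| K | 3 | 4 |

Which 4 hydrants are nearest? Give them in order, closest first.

D, J, E, F

Distances from (-4, 3):
A: 13.9
B: 11.3
C: 11.0
D: 3.2
E: 5.4
F: 5.8
G: 12.8
H: 13.0
I: 13.6
J: 3.6
K: 7.1
Sorted: D (3.2) < J (3.6) < E (5.4) < F (5.8) < K (7.1) < C (11.0) < …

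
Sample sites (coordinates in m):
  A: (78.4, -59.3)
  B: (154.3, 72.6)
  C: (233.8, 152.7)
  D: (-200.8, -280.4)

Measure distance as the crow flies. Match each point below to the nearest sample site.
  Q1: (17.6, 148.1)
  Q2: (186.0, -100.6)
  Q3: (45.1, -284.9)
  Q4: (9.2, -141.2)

Q1 at (17.6, 148.1):
  A: √((60.8)² + (-207.4)²) = √(3696.640 + 43014.760) = 216.1 m
  B: √((136.7)² + (-75.5)²) = √(18686.890 + 5700.250) = 156.2 m
  C: √((216.2)² + (4.6)²) = √(46742.440 + 21.160) = 216.2 m
  D: √((-218.4)² + (-428.5)²) = √(47698.560 + 183612.250) = 480.9 m
  → nearest: B (156.2 m)
Q2 at (186.0, -100.6):
  A: √((-107.6)² + (41.3)²) = √(11577.760 + 1705.690) = 115.3 m
  B: √((-31.7)² + (173.2)²) = √(1004.890 + 29998.240) = 176.1 m
  C: √((47.8)² + (253.3)²) = √(2284.840 + 64160.890) = 257.8 m
  D: √((-386.8)² + (-179.8)²) = √(149614.240 + 32328.040) = 426.5 m
  → nearest: A (115.3 m)
Q3 at (45.1, -284.9):
  A: √((33.3)² + (225.6)²) = √(1108.890 + 50895.360) = 228.0 m
  B: √((109.2)² + (357.5)²) = √(11924.640 + 127806.250) = 373.8 m
  C: √((188.7)² + (437.6)²) = √(35607.690 + 191493.760) = 476.6 m
  D: √((-245.9)² + (4.5)²) = √(60466.810 + 20.250) = 245.9 m
  → nearest: A (228.0 m)
Q4 at (9.2, -141.2):
  A: √((69.2)² + (81.9)²) = √(4788.640 + 6707.610) = 107.2 m
  B: √((145.1)² + (213.8)²) = √(21054.010 + 45710.440) = 258.4 m
  C: √((224.6)² + (293.9)²) = √(50445.160 + 86377.210) = 369.9 m
  D: √((-210.0)² + (-139.2)²) = √(44100.000 + 19376.640) = 251.9 m
  → nearest: A (107.2 m)

Q1→B; Q2→A; Q3→A; Q4→A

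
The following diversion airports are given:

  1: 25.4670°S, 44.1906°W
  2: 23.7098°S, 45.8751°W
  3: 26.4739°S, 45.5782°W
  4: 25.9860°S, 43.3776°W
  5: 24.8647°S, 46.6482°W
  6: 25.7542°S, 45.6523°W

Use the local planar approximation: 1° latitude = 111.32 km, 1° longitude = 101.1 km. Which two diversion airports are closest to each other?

3 and 6

Pairwise distances:
1–2: 259.3587 km
1–3: 179.5662 km
1–4: 100.4682 km
1–5: 257.3509 km
1–6: 151.1967 km
2–3: 309.1602 km
2–4: 357.7144 km
2–5: 150.4580 km
2–6: 228.6946 km
3–4: 229.0143 km
3–5: 209.2654 km
3–6: 80.4665 km
4–5: 353.4336 km
4–6: 231.4153 km
5–6: 141.2174 km
Closest pair: 3–6 at 80.4665 km.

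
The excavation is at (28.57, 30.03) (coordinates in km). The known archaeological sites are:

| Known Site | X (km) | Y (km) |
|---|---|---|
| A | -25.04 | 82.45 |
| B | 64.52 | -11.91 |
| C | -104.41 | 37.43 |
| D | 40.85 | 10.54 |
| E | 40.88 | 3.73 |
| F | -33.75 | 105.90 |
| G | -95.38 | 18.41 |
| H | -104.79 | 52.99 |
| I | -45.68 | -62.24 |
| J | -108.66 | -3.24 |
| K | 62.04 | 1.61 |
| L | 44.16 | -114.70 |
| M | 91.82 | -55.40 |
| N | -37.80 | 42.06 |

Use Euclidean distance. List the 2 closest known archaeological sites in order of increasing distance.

Distances from (28.57, 30.03):
A: √((-53.61)² + (52.42)²) = √(2874.0321 + 2747.8564) = 74.98 km
B: √((35.95)² + (-41.94)²) = √(1292.4025 + 1758.9636) = 55.24 km
C: √((-132.98)² + (7.40)²) = √(17683.6804 + 54.7600) = 133.19 km
D: √((12.28)² + (-19.49)²) = √(150.7984 + 379.8601) = 23.04 km
E: √((12.31)² + (-26.30)²) = √(151.5361 + 691.6900) = 29.04 km
F: √((-62.32)² + (75.87)²) = √(3883.7824 + 5756.2569) = 98.18 km
G: √((-123.95)² + (-11.62)²) = √(15363.6025 + 135.0244) = 124.49 km
H: √((-133.36)² + (22.96)²) = √(17784.8896 + 527.1616) = 135.32 km
I: √((-74.25)² + (-92.27)²) = √(5513.0625 + 8513.7529) = 118.43 km
J: √((-137.23)² + (-33.27)²) = √(18832.0729 + 1106.8929) = 141.21 km
K: √((33.47)² + (-28.42)²) = √(1120.2409 + 807.6964) = 43.91 km
L: √((15.59)² + (-144.73)²) = √(243.0481 + 20946.7729) = 145.57 km
M: √((63.25)² + (-85.43)²) = √(4000.5625 + 7298.2849) = 106.30 km
N: √((-66.37)² + (12.03)²) = √(4404.9769 + 144.7209) = 67.45 km
Sorted: D (23.04 km) < E (29.04 km) < K (43.91 km) < B (55.24 km) < …

D, E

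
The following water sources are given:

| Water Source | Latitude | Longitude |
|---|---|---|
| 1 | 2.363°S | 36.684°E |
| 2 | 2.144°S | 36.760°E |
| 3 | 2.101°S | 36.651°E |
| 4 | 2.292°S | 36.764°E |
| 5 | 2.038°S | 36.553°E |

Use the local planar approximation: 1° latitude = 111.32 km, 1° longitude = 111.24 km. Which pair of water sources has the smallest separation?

1 and 4

Pairwise distances:
1–2: 25.803 km
1–3: 29.396 km
1–4: 11.902 km
1–5: 39.004 km
2–3: 13.036 km
2–4: 16.481 km
2–5: 25.874 km
3–4: 24.700 km
3–5: 12.963 km
4–5: 36.748 km
Closest pair: 1–4 at 11.902 km.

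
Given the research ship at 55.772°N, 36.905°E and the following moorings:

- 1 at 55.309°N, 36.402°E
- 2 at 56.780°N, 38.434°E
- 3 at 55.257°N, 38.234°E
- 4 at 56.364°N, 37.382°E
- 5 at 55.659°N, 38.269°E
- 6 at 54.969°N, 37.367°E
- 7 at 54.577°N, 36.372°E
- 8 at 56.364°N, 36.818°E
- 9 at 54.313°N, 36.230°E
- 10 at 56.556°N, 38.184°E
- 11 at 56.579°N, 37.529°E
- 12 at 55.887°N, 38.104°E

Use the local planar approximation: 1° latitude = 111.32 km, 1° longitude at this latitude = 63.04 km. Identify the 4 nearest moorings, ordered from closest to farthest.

1, 8, 4, 12

Distances from 55.772°N, 36.905°E:
1: √((-0.463·111.32)² + (-0.503·63.04)²) = √(2656.49117 + 1005.46829) = 60.514 km
2: √((1.008·111.32)² + (1.529·63.04)²) = √(12591.20978 + 9290.67739) = 147.925 km
3: √((-0.515·111.32)² + (1.329·63.04)²) = √(3286.70597 + 7019.11521) = 101.518 km
4: √((0.592·111.32)² + (0.477·63.04)²) = √(4342.99979 + 904.20971) = 72.438 km
5: √((-0.113·111.32)² + (1.364·63.04)²) = √(158.23527 + 7393.68850) = 86.902 km
6: √((-0.803·111.32)² + (0.462·63.04)²) = √(7990.56495 + 848.23534) = 94.015 km
7: √((-1.195·111.32)² + (-0.533·63.04)²) = √(17696.28915 + 1128.98150) = 137.205 km
8: √((0.592·111.32)² + (-0.087·63.04)²) = √(4342.99979 + 30.07952) = 66.129 km
9: √((-1.459·111.32)² + (-0.675·63.04)²) = √(26378.91808 + 1810.67270) = 167.898 km
10: √((0.784·111.32)² + (1.279·63.04)²) = √(7616.90468 + 6500.90018) = 118.818 km
11: √((0.807·111.32)² + (0.624·63.04)²) = √(8070.37035 + 1547.39642) = 98.070 km
12: √((0.115·111.32)² + (1.199·63.04)²) = √(163.88608 + 5713.08618) = 76.661 km
Sorted: 1 (60.514 km) < 8 (66.129 km) < 4 (72.438 km) < 12 (76.661 km) < 5 (86.902 km) < 6 (94.015 km) < …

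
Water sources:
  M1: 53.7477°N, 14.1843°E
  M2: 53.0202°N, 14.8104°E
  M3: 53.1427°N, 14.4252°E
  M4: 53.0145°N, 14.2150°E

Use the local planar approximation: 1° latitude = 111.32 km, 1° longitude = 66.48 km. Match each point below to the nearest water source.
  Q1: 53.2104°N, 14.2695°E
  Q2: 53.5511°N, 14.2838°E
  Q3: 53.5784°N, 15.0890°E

Q1 at 53.2104°N, 14.2695°E:
  M1: 60.0798 km
  M2: 41.7295 km
  M3: 12.8039 km
  M4: 22.1065 km
  → nearest: M3 (12.8039 km)
Q2 at 53.5511°N, 14.2838°E:
  M1: 22.8633 km
  M2: 68.6904 km
  M3: 46.4248 km
  M4: 59.9092 km
  → nearest: M1 (22.8633 km)
Q3 at 53.5784°N, 15.0890°E:
  M1: 63.0281 km
  M2: 64.8404 km
  M3: 65.5733 km
  M4: 85.5366 km
  → nearest: M1 (63.0281 km)

Q1→M3; Q2→M1; Q3→M1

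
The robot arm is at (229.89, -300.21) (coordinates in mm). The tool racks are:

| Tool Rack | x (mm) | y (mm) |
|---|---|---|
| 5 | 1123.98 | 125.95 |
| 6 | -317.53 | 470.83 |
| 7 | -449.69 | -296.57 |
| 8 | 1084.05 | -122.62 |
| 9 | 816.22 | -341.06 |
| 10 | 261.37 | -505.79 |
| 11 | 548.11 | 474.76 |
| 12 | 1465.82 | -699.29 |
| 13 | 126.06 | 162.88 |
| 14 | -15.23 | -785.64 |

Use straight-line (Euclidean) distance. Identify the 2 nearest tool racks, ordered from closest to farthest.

Distances from (229.89, -300.21):
5: √((894.09)² + (426.16)²) = √(799396.9281 + 181612.3456) = 990.46 mm
6: √((-547.42)² + (771.04)²) = √(299668.6564 + 594502.6816) = 945.61 mm
7: √((-679.58)² + (3.64)²) = √(461828.9764 + 13.2496) = 679.59 mm
8: √((854.16)² + (177.59)²) = √(729589.3056 + 31538.2081) = 872.43 mm
9: √((586.33)² + (-40.85)²) = √(343782.8689 + 1668.7225) = 587.75 mm
10: √((31.48)² + (-205.58)²) = √(990.9904 + 42263.1364) = 207.98 mm
11: √((318.22)² + (774.97)²) = √(101263.9684 + 600578.5009) = 837.76 mm
12: √((1235.93)² + (-399.08)²) = √(1527522.9649 + 159264.8464) = 1298.76 mm
13: √((-103.83)² + (463.09)²) = √(10780.6689 + 214452.3481) = 474.59 mm
14: √((-245.12)² + (-485.43)²) = √(60083.8144 + 235642.2849) = 543.81 mm
Sorted: 10 (207.98 mm) < 13 (474.59 mm) < 14 (543.81 mm) < 9 (587.75 mm) < …

10, 13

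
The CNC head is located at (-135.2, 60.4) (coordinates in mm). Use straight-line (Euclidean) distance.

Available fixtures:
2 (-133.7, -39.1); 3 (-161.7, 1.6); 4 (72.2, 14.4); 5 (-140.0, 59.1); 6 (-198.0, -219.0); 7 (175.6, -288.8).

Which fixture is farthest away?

7

Distances from (-135.2, 60.4):
2: √((1.5)² + (-99.5)²) = √(2.250 + 9900.250) = 99.5 mm
3: √((-26.5)² + (-58.8)²) = √(702.250 + 3457.440) = 64.5 mm
4: √((207.4)² + (-46.0)²) = √(43014.760 + 2116.000) = 212.4 mm
5: √((-4.8)² + (-1.3)²) = √(23.040 + 1.690) = 5.0 mm
6: √((-62.8)² + (-279.4)²) = √(3943.840 + 78064.360) = 286.4 mm
7: √((310.8)² + (-349.2)²) = √(96596.640 + 121940.640) = 467.5 mm
Maximum: 7 at 467.5 mm.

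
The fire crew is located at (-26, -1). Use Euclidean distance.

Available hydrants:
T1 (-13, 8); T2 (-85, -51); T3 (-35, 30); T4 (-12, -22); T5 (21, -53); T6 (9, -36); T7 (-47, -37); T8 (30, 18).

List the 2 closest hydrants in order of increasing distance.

T1, T4

Distances from (-26, -1):
T1: √((13)² + (9)²) = √(169.000 + 81.000) = 15.8
T2: √((-59)² + (-50)²) = √(3481.000 + 2500.000) = 77.3
T3: √((-9)² + (31)²) = √(81.000 + 961.000) = 32.3
T4: √((14)² + (-21)²) = √(196.000 + 441.000) = 25.2
T5: √((47)² + (-52)²) = √(2209.000 + 2704.000) = 70.1
T6: √((35)² + (-35)²) = √(1225.000 + 1225.000) = 49.5
T7: √((-21)² + (-36)²) = √(441.000 + 1296.000) = 41.7
T8: √((56)² + (19)²) = √(3136.000 + 361.000) = 59.1
Sorted: T1 (15.8) < T4 (25.2) < T3 (32.3) < T7 (41.7) < …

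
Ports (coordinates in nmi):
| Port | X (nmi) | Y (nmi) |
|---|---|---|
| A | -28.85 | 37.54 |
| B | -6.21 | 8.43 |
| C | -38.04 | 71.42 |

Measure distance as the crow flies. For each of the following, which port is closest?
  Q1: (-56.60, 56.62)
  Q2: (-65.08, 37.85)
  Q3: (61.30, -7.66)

Q1 at (-56.60, 56.62):
  A: √((27.75)² + (-19.08)²) = √(770.0625 + 364.0464) = 33.68 nmi
  B: √((50.39)² + (-48.19)²) = √(2539.1521 + 2322.2761) = 69.72 nmi
  C: √((18.56)² + (14.80)²) = √(344.4736 + 219.0400) = 23.74 nmi
  → nearest: C (23.74 nmi)
Q2 at (-65.08, 37.85):
  A: √((36.23)² + (-0.31)²) = √(1312.6129 + 0.0961) = 36.23 nmi
  B: √((58.87)² + (-29.42)²) = √(3465.6769 + 865.5364) = 65.81 nmi
  C: √((27.04)² + (33.57)²) = √(731.1616 + 1126.9449) = 43.11 nmi
  → nearest: A (36.23 nmi)
Q3 at (61.30, -7.66):
  A: √((-90.15)² + (45.20)²) = √(8127.0225 + 2043.0400) = 100.85 nmi
  B: √((-67.51)² + (16.09)²) = √(4557.6001 + 258.8881) = 69.40 nmi
  C: √((-99.34)² + (79.08)²) = √(9868.4356 + 6253.6464) = 126.97 nmi
  → nearest: B (69.40 nmi)

Q1→C; Q2→A; Q3→B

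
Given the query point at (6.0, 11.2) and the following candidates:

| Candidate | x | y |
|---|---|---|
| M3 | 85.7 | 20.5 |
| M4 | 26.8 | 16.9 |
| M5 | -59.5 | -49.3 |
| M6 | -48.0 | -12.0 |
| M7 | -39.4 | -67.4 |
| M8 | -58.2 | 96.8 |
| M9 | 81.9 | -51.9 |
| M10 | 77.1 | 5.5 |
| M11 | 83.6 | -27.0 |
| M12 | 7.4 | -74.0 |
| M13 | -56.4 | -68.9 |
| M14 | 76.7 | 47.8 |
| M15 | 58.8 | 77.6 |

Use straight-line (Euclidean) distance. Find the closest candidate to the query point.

M4

Distances from (6.0, 11.2):
M3: √((79.7)² + (9.3)²) = √(6352.090 + 86.490) = 80.2
M4: √((20.8)² + (5.7)²) = √(432.640 + 32.490) = 21.6
M5: √((-65.5)² + (-60.5)²) = √(4290.250 + 3660.250) = 89.2
M6: √((-54.0)² + (-23.2)²) = √(2916.000 + 538.240) = 58.8
M7: √((-45.4)² + (-78.6)²) = √(2061.160 + 6177.960) = 90.8
M8: √((-64.2)² + (85.6)²) = √(4121.640 + 7327.360) = 107.0
M9: √((75.9)² + (-63.1)²) = √(5760.810 + 3981.610) = 98.7
M10: √((71.1)² + (-5.7)²) = √(5055.210 + 32.490) = 71.3
M11: √((77.6)² + (-38.2)²) = √(6021.760 + 1459.240) = 86.5
M12: √((1.4)² + (-85.2)²) = √(1.960 + 7259.040) = 85.2
M13: √((-62.4)² + (-80.1)²) = √(3893.760 + 6416.010) = 101.5
M14: √((70.7)² + (36.6)²) = √(4998.490 + 1339.560) = 79.6
M15: √((52.8)² + (66.4)²) = √(2787.840 + 4408.960) = 84.8
Minimum: M4 at 21.6.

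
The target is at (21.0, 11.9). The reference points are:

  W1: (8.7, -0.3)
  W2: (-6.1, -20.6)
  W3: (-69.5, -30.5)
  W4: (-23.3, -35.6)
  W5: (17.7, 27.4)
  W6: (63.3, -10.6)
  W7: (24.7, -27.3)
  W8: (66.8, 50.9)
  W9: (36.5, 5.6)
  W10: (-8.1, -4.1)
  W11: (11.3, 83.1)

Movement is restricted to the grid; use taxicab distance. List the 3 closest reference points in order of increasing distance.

Distances from (21.0, 11.9):
W1: |-12.3| + |-12.2| = 12.3 + 12.2 = 24.5
W2: |-27.1| + |-32.5| = 27.1 + 32.5 = 59.6
W3: |-90.5| + |-42.4| = 90.5 + 42.4 = 132.9
W4: |-44.3| + |-47.5| = 44.3 + 47.5 = 91.8
W5: |-3.3| + |15.5| = 3.3 + 15.5 = 18.8
W6: |42.3| + |-22.5| = 42.3 + 22.5 = 64.8
W7: |3.7| + |-39.2| = 3.7 + 39.2 = 42.9
W8: |45.8| + |39.0| = 45.8 + 39.0 = 84.8
W9: |15.5| + |-6.3| = 15.5 + 6.3 = 21.8
W10: |-29.1| + |-16.0| = 29.1 + 16.0 = 45.1
W11: |-9.7| + |71.2| = 9.7 + 71.2 = 80.9
Sorted: W5 (18.8) < W9 (21.8) < W1 (24.5) < W7 (42.9) < W10 (45.1) < …

W5, W9, W1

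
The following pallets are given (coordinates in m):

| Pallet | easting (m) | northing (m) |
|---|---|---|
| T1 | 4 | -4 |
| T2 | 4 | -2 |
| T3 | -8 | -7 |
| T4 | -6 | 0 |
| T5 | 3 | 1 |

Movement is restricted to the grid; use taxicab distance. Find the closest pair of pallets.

Pairwise distances:
T1–T2: 2 m
T1–T3: 15 m
T1–T4: 14 m
T1–T5: 6 m
T2–T3: 17 m
T2–T4: 12 m
T2–T5: 4 m
T3–T4: 9 m
T3–T5: 19 m
T4–T5: 10 m
Closest pair: T1–T2 at 2 m.

T1 and T2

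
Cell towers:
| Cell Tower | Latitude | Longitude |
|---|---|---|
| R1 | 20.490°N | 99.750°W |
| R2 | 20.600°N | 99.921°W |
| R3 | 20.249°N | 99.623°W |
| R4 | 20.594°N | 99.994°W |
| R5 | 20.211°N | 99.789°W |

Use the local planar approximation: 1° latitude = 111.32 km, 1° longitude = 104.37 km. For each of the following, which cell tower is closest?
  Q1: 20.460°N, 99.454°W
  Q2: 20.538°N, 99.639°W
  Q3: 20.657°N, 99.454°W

Q1 at 20.460°N, 99.454°W:
  R1: 31.074 km
  R2: 51.172 km
  R3: 29.374 km
  R4: 58.300 km
  R5: 44.618 km
  → nearest: R3 (29.374 km)
Q2 at 20.538°N, 99.639°W:
  R1: 12.758 km
  R2: 30.231 km
  R3: 32.215 km
  R4: 37.572 km
  R5: 39.625 km
  → nearest: R1 (12.758 km)
Q3 at 20.657°N, 99.454°W:
  R1: 36.056 km
  R2: 49.152 km
  R3: 48.723 km
  R4: 56.794 km
  R5: 60.725 km
  → nearest: R1 (36.056 km)

Q1→R3; Q2→R1; Q3→R1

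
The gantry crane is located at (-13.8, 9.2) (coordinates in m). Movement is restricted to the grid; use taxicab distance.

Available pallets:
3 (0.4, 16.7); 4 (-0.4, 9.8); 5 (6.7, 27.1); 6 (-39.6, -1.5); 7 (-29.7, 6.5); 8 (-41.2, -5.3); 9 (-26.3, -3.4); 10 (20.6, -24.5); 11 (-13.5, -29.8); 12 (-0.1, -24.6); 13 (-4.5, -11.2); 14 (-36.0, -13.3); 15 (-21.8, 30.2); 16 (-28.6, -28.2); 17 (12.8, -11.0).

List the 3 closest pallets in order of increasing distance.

Distances from (-13.8, 9.2):
3: 21.7 m
4: 14.0 m
5: 38.4 m
6: 36.5 m
7: 18.6 m
8: 41.9 m
9: 25.1 m
10: 68.1 m
11: 39.3 m
12: 47.5 m
13: 29.7 m
14: 44.7 m
15: 29.0 m
16: 52.2 m
17: 46.8 m
Sorted: 4 (14.0 m) < 7 (18.6 m) < 3 (21.7 m) < 9 (25.1 m) < 15 (29.0 m) < …

4, 7, 3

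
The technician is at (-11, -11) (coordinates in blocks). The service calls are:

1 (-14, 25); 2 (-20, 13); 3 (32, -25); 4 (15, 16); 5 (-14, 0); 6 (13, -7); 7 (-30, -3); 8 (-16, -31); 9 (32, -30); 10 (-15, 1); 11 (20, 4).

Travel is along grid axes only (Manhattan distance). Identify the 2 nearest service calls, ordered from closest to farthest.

Distances from (-11, -11):
1: |-3| + |36| = 3 + 36 = 39 blocks
2: |-9| + |24| = 9 + 24 = 33 blocks
3: |43| + |-14| = 43 + 14 = 57 blocks
4: |26| + |27| = 26 + 27 = 53 blocks
5: |-3| + |11| = 3 + 11 = 14 blocks
6: |24| + |4| = 24 + 4 = 28 blocks
7: |-19| + |8| = 19 + 8 = 27 blocks
8: |-5| + |-20| = 5 + 20 = 25 blocks
9: |43| + |-19| = 43 + 19 = 62 blocks
10: |-4| + |12| = 4 + 12 = 16 blocks
11: |31| + |15| = 31 + 15 = 46 blocks
Sorted: 5 (14 blocks) < 10 (16 blocks) < 8 (25 blocks) < 7 (27 blocks) < …

5, 10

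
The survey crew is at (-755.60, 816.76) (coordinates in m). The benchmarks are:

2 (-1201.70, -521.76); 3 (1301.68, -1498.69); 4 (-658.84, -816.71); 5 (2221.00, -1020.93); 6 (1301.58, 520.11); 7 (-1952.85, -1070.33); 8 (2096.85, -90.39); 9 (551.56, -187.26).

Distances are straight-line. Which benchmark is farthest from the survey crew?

5

Distances from (-755.60, 816.76):
2: √((-446.10)² + (-1338.52)²) = √(199005.2100 + 1791635.7904) = 1410.90 m
3: √((2057.28)² + (-2315.45)²) = √(4232400.9984 + 5361308.7025) = 3097.37 m
4: √((96.76)² + (-1633.47)²) = √(9362.4976 + 2668224.2409) = 1636.33 m
5: √((2976.60)² + (-1837.69)²) = √(8860147.5600 + 3377104.5361) = 3498.18 m
6: √((2057.18)² + (-296.65)²) = √(4231989.5524 + 88001.2225) = 2078.46 m
7: √((-1197.25)² + (-1887.09)²) = √(1433407.5625 + 3561108.6681) = 2234.84 m
8: √((2852.45)² + (-907.15)²) = √(8136471.0025 + 822921.1225) = 2993.22 m
9: √((1307.16)² + (-1004.02)²) = √(1708667.2656 + 1008056.1604) = 1648.25 m
Maximum: 5 at 3498.18 m.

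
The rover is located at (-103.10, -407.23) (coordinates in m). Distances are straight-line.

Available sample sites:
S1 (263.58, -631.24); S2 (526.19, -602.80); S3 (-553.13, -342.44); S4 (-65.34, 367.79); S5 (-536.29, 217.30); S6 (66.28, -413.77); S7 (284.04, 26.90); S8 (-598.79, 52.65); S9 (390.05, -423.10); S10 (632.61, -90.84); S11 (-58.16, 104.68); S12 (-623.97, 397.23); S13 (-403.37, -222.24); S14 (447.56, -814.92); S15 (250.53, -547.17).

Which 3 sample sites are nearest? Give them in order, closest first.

Distances from (-103.10, -407.23):
S1: 429.69 m
S2: 658.98 m
S3: 454.67 m
S4: 775.94 m
S5: 760.06 m
S6: 169.51 m
S7: 581.68 m
S8: 676.16 m
S9: 493.41 m
S10: 800.86 m
S11: 513.88 m
S12: 958.36 m
S13: 352.68 m
S14: 685.16 m
S15: 380.31 m
Sorted: S6 (169.51 m) < S13 (352.68 m) < S15 (380.31 m) < S1 (429.69 m) < S3 (454.67 m) < …

S6, S13, S15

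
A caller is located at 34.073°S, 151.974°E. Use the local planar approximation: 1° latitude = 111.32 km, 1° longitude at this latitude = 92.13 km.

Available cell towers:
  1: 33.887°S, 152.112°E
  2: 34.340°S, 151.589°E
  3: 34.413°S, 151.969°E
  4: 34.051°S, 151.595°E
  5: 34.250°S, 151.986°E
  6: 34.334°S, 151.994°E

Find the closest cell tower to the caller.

Distances from 34.073°S, 151.974°E:
1: 24.297 km
2: 46.277 km
3: 37.852 km
4: 35.003 km
5: 19.735 km
6: 29.113 km
Minimum: 5 at 19.735 km.

5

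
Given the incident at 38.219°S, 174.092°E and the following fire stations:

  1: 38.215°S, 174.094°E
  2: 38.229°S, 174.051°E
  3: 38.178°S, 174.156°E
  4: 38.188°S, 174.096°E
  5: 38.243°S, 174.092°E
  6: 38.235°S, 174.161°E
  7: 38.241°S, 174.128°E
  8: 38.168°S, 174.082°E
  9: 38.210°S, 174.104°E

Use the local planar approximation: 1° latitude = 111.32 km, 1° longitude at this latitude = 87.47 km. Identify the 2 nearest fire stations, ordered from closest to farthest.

Distances from 38.219°S, 174.092°E:
1: 0.478 km
2: 3.755 km
3: 7.223 km
4: 3.469 km
5: 2.672 km
6: 6.293 km
7: 3.989 km
8: 5.744 km
9: 1.451 km
Sorted: 1 (0.478 km) < 9 (1.451 km) < 5 (2.672 km) < 4 (3.469 km) < …

1, 9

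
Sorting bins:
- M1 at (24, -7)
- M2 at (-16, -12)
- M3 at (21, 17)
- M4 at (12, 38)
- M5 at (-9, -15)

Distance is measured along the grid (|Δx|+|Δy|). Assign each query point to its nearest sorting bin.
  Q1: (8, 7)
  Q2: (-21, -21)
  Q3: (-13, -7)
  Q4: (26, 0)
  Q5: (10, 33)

Q1 at (8, 7):
  M1: |16| + |-14| = 16 + 14 = 30
  M2: |-24| + |-19| = 24 + 19 = 43
  M3: |13| + |10| = 13 + 10 = 23
  M4: |4| + |31| = 4 + 31 = 35
  M5: |-17| + |-22| = 17 + 22 = 39
  → nearest: M3 (23)
Q2 at (-21, -21):
  M1: |45| + |14| = 45 + 14 = 59
  M2: |5| + |9| = 5 + 9 = 14
  M3: |42| + |38| = 42 + 38 = 80
  M4: |33| + |59| = 33 + 59 = 92
  M5: |12| + |6| = 12 + 6 = 18
  → nearest: M2 (14)
Q3 at (-13, -7):
  M1: |37| + |0| = 37 + 0 = 37
  M2: |-3| + |-5| = 3 + 5 = 8
  M3: |34| + |24| = 34 + 24 = 58
  M4: |25| + |45| = 25 + 45 = 70
  M5: |4| + |-8| = 4 + 8 = 12
  → nearest: M2 (8)
Q4 at (26, 0):
  M1: |-2| + |-7| = 2 + 7 = 9
  M2: |-42| + |-12| = 42 + 12 = 54
  M3: |-5| + |17| = 5 + 17 = 22
  M4: |-14| + |38| = 14 + 38 = 52
  M5: |-35| + |-15| = 35 + 15 = 50
  → nearest: M1 (9)
Q5 at (10, 33):
  M1: |14| + |-40| = 14 + 40 = 54
  M2: |-26| + |-45| = 26 + 45 = 71
  M3: |11| + |-16| = 11 + 16 = 27
  M4: |2| + |5| = 2 + 5 = 7
  M5: |-19| + |-48| = 19 + 48 = 67
  → nearest: M4 (7)

Q1→M3; Q2→M2; Q3→M2; Q4→M1; Q5→M4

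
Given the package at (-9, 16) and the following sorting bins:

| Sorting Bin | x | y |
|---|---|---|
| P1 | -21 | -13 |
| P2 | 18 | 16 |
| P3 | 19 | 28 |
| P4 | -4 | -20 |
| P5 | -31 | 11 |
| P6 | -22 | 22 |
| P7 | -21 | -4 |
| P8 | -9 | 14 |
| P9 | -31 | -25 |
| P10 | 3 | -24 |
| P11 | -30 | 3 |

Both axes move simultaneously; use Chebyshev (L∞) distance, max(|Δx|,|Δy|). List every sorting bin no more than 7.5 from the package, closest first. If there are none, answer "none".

Distances from (-9, 16):
P1: max(|-12|, |-29|) = 29
P2: max(|27|, |0|) = 27
P3: max(|28|, |12|) = 28
P4: max(|5|, |-36|) = 36
P5: max(|-22|, |-5|) = 22
P6: max(|-13|, |6|) = 13
P7: max(|-12|, |-20|) = 20
P8: max(|0|, |-2|) = 2
P9: max(|-22|, |-41|) = 41
P10: max(|12|, |-40|) = 40
P11: max(|-21|, |-13|) = 21
Threshold 7.5: P8 (2) is within range.

P8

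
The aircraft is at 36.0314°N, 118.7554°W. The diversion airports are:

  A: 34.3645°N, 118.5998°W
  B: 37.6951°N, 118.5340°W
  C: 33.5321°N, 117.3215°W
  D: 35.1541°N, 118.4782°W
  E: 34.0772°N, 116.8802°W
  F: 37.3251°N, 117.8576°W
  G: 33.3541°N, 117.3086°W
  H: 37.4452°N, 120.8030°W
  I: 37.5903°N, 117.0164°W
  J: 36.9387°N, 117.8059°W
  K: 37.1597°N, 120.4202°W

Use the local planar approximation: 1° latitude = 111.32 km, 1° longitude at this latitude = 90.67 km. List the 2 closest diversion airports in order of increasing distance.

Distances from 36.0314°N, 118.7554°W:
A: 186.0949 km
B: 186.2878 km
C: 307.1003 km
D: 100.8434 km
E: 276.1025 km
F: 165.4290 km
G: 325.6296 km
H: 243.3884 km
I: 234.4706 km
J: 132.7133 km
K: 196.3697 km
Sorted: D (100.8434 km) < J (132.7133 km) < F (165.4290 km) < A (186.0949 km) < …

D, J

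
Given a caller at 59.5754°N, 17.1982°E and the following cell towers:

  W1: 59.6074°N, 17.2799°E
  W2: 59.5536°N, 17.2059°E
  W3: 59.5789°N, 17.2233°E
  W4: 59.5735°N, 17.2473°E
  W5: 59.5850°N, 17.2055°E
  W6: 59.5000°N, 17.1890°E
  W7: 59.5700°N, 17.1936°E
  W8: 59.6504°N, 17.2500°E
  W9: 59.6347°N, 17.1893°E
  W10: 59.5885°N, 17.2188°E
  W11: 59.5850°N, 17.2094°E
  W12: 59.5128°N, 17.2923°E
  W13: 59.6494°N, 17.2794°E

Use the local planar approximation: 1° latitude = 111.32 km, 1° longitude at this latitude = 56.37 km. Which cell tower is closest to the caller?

Distances from 59.5754°N, 17.1982°E:
W1: √((0.0320·111.32)² + (0.0817·56.37)²) = √(12.689554 + 21.209976) = 5.8223 km
W2: √((-0.0218·111.32)² + (0.0077·56.37)²) = √(5.889242 + 0.188399) = 2.4653 km
W3: √((0.0035·111.32)² + (0.0251·56.37)²) = √(0.151804 + 2.001905) = 1.4676 km
W4: √((-0.0019·111.32)² + (0.0491·56.37)²) = √(0.044736 + 7.660534) = 2.7758 km
W5: √((0.0096·111.32)² + (0.0073·56.37)²) = √(1.142060 + 0.169333) = 1.1452 km
W6: √((-0.0754·111.32)² + (-0.0092·56.37)²) = √(70.451312 + 0.268950) = 8.4095 km
W7: √((-0.0054·111.32)² + (-0.0046·56.37)²) = √(0.361355 + 0.067238) = 0.6547 km
W8: √((0.0750·111.32)² + (0.0518·56.37)²) = √(69.705801 + 8.526201) = 8.8449 km
W9: √((0.0593·111.32)² + (-0.0089·56.37)²) = √(43.576845 + 0.251696) = 6.6203 km
W10: √((0.0131·111.32)² + (0.0206·56.37)²) = √(2.126616 + 1.348437) = 1.8641 km
W11: √((0.0096·111.32)² + (0.0112·56.37)²) = √(1.142060 + 0.398595) = 1.2412 km
W12: √((-0.0626·111.32)² + (0.0941·56.37)²) = √(48.561832 + 28.136840) = 8.7578 km
W13: √((0.0740·111.32)² + (0.0812·56.37)²) = √(67.859372 + 20.951163) = 9.4239 km
Minimum: W7 at 0.6547 km.

W7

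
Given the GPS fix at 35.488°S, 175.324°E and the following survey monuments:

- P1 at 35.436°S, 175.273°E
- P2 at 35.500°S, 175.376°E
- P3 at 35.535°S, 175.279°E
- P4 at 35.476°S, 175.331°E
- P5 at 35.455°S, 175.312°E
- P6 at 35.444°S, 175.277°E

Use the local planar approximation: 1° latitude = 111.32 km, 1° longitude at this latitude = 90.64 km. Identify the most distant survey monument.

Distances from 35.488°S, 175.324°E:
P1: √((0.052·111.32)² + (-0.051·90.64)²) = √(33.50835 + 21.36880) = 7.408 km
P2: √((-0.012·111.32)² + (0.052·90.64)²) = √(1.78447 + 22.21501) = 4.899 km
P3: √((-0.047·111.32)² + (-0.045·90.64)²) = √(27.37424 + 16.63661) = 6.634 km
P4: √((0.012·111.32)² + (0.007·90.64)²) = √(1.78447 + 0.40256) = 1.479 km
P5: √((0.033·111.32)² + (-0.012·90.64)²) = √(13.49504 + 1.18305) = 3.831 km
P6: √((0.044·111.32)² + (-0.047·90.64)²) = √(23.99119 + 18.14828) = 6.491 km
Maximum: P1 at 7.408 km.

P1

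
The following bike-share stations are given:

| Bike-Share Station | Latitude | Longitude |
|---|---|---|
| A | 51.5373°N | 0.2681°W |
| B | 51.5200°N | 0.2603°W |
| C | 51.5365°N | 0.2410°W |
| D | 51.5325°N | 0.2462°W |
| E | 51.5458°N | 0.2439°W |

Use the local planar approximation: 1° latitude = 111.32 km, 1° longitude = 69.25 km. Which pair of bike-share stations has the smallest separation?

C and D

Pairwise distances:
C–D: 0.5727 km
C–E: 1.0546 km
D–E: 1.4891 km
A–D: 1.6080 km
B–D: 1.6999 km
A–C: 1.8788 km
A–E: 1.9245 km
A–B: 2.0002 km
B–C: 2.2716 km
B–E: 3.0884 km
Closest pair: C–D at 0.5727 km.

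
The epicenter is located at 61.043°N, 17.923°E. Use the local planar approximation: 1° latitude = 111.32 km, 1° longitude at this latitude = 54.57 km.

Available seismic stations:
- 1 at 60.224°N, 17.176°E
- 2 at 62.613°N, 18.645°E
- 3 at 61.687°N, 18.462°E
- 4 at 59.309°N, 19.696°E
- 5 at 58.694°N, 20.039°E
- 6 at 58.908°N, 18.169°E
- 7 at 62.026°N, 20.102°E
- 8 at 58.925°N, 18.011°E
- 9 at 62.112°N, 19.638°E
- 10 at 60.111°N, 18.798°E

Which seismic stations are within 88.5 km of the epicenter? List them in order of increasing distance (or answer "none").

Distances from 61.043°N, 17.923°E:
1: 99.869 km
2: 179.158 km
3: 77.489 km
4: 215.919 km
5: 285.851 km
6: 238.047 km
7: 161.597 km
8: 235.825 km
9: 151.393 km
10: 114.211 km
Threshold 88.5 km: 3 (77.489 km) is within range.

3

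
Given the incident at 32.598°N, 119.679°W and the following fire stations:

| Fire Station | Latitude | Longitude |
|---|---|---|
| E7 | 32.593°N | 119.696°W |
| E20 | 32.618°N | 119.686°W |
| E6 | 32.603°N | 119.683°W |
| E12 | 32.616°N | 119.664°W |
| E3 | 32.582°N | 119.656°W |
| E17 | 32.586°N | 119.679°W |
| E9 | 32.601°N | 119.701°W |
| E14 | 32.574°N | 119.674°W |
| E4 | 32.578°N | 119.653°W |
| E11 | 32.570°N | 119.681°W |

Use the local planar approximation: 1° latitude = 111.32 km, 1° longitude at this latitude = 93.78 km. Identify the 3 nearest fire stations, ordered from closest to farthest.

E6, E17, E7

Distances from 32.598°N, 119.679°W:
E7: 1.689 km
E20: 2.321 km
E6: 0.671 km
E12: 2.448 km
E3: 2.797 km
E17: 1.336 km
E9: 2.090 km
E14: 2.713 km
E4: 3.302 km
E11: 3.123 km
Sorted: E6 (0.671 km) < E17 (1.336 km) < E7 (1.689 km) < E9 (2.090 km) < E20 (2.321 km) < …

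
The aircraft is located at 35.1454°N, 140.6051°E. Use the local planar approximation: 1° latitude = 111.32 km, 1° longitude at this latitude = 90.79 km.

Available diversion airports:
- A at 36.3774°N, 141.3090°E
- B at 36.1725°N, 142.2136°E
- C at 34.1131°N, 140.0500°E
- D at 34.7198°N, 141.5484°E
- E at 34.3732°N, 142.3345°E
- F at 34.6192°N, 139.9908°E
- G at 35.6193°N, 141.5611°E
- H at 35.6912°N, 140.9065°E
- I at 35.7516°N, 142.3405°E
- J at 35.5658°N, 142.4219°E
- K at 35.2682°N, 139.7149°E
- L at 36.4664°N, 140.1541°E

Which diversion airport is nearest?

Distances from 35.1454°N, 140.6051°E:
A: √((1.2320·111.32)² + (0.7039·90.79)²) = √(18809.091146 + 4084.115002) = 151.3050 km
B: √((1.0271·111.32)² + (1.6085·90.79)²) = √(13072.897431 + 21326.430056) = 185.4706 km
C: √((-1.0323·111.32)² + (-0.5551·90.79)²) = √(13205.603397 + 2539.910929) = 125.4811 km
D: √((-0.4256·111.32)² + (0.9433·90.79)²) = √(2244.655175 + 7334.587620) = 97.8736 km
E: √((-0.7722·111.32)² + (1.7294·90.79)²) = √(7389.345785 + 24652.839113) = 179.0033 km
F: √((-0.5262·111.32)² + (-0.6143·90.79)²) = √(3431.216193 + 3110.549113) = 80.8812 km
G: √((0.4739·111.32)² + (0.9560·90.79)²) = √(2783.042335 + 7533.413687) = 101.5700 km
H: √((0.5458·111.32)² + (0.3014·90.79)²) = √(3691.589976 + 748.794297) = 66.6362 km
I: √((0.6062·111.32)² + (1.7354·90.79)²) = √(4553.845157 + 24824.197535) = 171.4002 km
J: √((0.4204·111.32)² + (1.8168·90.79)²) = √(2190.139662 + 27207.602540) = 171.4577 km
K: √((0.1228·111.32)² + (-0.8902·90.79)²) = √(186.871525 + 6532.075745) = 81.9692 km
L: √((1.3210·111.32)² + (-0.4510·90.79)²) = √(21624.796566 + 1676.598665) = 152.6479 km
Minimum: H at 66.6362 km.

H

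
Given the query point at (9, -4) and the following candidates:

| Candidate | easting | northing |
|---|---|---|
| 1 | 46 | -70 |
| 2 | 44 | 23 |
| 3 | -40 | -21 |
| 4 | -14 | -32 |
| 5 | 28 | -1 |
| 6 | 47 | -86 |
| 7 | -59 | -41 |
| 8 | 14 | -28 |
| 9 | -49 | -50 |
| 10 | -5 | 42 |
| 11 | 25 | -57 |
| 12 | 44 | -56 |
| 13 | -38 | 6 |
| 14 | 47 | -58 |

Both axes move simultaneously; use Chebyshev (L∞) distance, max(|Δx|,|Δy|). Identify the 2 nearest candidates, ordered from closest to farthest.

5, 8

Distances from (9, -4):
1: 66
2: 35
3: 49
4: 28
5: 19
6: 82
7: 68
8: 24
9: 58
10: 46
11: 53
12: 52
13: 47
14: 54
Sorted: 5 (19) < 8 (24) < 4 (28) < 2 (35) < …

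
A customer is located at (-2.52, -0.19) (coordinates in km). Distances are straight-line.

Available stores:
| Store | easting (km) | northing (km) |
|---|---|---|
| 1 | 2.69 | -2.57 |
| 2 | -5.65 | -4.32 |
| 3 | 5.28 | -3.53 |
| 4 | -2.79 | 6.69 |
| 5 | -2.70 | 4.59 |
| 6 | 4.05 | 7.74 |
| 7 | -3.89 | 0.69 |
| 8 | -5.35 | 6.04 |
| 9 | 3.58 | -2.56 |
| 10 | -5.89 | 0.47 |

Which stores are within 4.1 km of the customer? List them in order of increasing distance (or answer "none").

Distances from (-2.52, -0.19):
1: 5.73 km
2: 5.18 km
3: 8.49 km
4: 6.89 km
5: 4.78 km
6: 10.30 km
7: 1.63 km
8: 6.84 km
9: 6.54 km
10: 3.43 km
Threshold 4.1 km: 7 (1.63 km), 10 (3.43 km) are within range.

7, 10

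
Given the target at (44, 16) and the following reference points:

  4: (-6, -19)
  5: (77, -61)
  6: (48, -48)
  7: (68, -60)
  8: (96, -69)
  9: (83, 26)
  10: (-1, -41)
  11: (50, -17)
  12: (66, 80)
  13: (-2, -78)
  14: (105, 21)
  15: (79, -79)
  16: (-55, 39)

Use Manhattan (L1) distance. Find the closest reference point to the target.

11

Distances from (44, 16):
4: |-50| + |-35| = 50 + 35 = 85
5: |33| + |-77| = 33 + 77 = 110
6: |4| + |-64| = 4 + 64 = 68
7: |24| + |-76| = 24 + 76 = 100
8: |52| + |-85| = 52 + 85 = 137
9: |39| + |10| = 39 + 10 = 49
10: |-45| + |-57| = 45 + 57 = 102
11: |6| + |-33| = 6 + 33 = 39
12: |22| + |64| = 22 + 64 = 86
13: |-46| + |-94| = 46 + 94 = 140
14: |61| + |5| = 61 + 5 = 66
15: |35| + |-95| = 35 + 95 = 130
16: |-99| + |23| = 99 + 23 = 122
Minimum: 11 at 39.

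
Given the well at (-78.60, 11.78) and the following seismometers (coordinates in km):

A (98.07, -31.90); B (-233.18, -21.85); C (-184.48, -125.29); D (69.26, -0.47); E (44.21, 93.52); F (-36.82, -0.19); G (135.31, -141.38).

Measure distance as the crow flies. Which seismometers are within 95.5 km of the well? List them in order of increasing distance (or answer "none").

Distances from (-78.60, 11.78):
A: √((176.67)² + (-43.68)²) = √(31212.2889 + 1907.9424) = 181.99 km
B: √((-154.58)² + (-33.63)²) = √(23894.9764 + 1130.9769) = 158.20 km
C: √((-105.88)² + (-137.07)²) = √(11210.5744 + 18788.1849) = 173.20 km
D: √((147.86)² + (-12.25)²) = √(21862.5796 + 150.0625) = 148.37 km
E: √((122.81)² + (81.74)²) = √(15082.2961 + 6681.4276) = 147.53 km
F: √((41.78)² + (-11.97)²) = √(1745.5684 + 143.2809) = 43.46 km
G: √((213.91)² + (-153.16)²) = √(45757.4881 + 23457.9856) = 263.09 km
Threshold 95.5 km: F (43.46 km) is within range.

F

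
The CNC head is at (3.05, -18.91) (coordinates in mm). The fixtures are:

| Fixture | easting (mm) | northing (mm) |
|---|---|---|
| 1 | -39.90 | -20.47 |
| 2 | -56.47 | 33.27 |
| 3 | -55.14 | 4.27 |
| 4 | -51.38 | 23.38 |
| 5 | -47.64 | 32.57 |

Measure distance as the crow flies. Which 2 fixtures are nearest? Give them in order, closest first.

Distances from (3.05, -18.91):
1: 42.98 mm
2: 79.15 mm
3: 62.64 mm
4: 68.93 mm
5: 72.25 mm
Sorted: 1 (42.98 mm) < 3 (62.64 mm) < 4 (68.93 mm) < 5 (72.25 mm) < …

1, 3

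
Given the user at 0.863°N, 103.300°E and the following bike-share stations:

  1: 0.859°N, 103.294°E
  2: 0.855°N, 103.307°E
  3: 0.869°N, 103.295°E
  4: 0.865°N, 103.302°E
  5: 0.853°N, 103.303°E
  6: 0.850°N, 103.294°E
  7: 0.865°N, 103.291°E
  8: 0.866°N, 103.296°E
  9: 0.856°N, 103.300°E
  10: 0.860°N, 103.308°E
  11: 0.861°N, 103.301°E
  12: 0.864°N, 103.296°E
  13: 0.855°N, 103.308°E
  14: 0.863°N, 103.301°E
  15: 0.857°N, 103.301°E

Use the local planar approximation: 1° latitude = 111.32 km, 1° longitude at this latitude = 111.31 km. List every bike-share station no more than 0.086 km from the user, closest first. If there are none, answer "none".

none

Distances from 0.863°N, 103.300°E:
1: √((-0.004·111.32)² + (-0.006·111.31)²) = √(0.19827 + 0.44604) = 0.803 km
2: √((-0.008·111.32)² + (0.007·111.31)²) = √(0.79310 + 0.60711) = 1.183 km
3: √((0.006·111.32)² + (-0.005·111.31)²) = √(0.44612 + 0.30975) = 0.869 km
4: √((0.002·111.32)² + (0.002·111.31)²) = √(0.04957 + 0.04956) = 0.315 km
5: √((-0.010·111.32)² + (0.003·111.31)²) = √(1.23921 + 0.11151) = 1.162 km
6: √((-0.013·111.32)² + (-0.006·111.31)²) = √(2.09427 + 0.44604) = 1.594 km
7: √((0.002·111.32)² + (-0.009·111.31)²) = √(0.04957 + 1.00358) = 1.026 km
8: √((0.003·111.32)² + (-0.004·111.31)²) = √(0.11153 + 0.19824) = 0.557 km
9: √((-0.007·111.32)² + (0.000·111.31)²) = √(0.60721 + 0.00000) = 0.779 km
10: √((-0.003·111.32)² + (0.008·111.31)²) = √(0.11153 + 0.79295) = 0.951 km
11: √((-0.002·111.32)² + (0.001·111.31)²) = √(0.04957 + 0.01239) = 0.249 km
12: √((0.001·111.32)² + (-0.004·111.31)²) = √(0.01239 + 0.19824) = 0.459 km
13: √((-0.008·111.32)² + (0.008·111.31)²) = √(0.79310 + 0.79295) = 1.259 km
14: √((0.000·111.32)² + (0.001·111.31)²) = √(0.00000 + 0.01239) = 0.111 km
15: √((-0.006·111.32)² + (0.001·111.31)²) = √(0.44612 + 0.01239) = 0.677 km
Threshold 0.086 km: none within range.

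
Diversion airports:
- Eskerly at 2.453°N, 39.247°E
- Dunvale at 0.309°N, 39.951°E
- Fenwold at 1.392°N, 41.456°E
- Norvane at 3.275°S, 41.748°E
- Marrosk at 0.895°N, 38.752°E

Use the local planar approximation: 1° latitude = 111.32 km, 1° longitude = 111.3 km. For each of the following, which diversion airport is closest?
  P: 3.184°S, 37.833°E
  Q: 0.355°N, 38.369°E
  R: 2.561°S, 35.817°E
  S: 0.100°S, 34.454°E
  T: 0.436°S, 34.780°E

P at 3.184°S, 37.833°E:
  Eskerly: 646.945 km
  Dunvale: 454.717 km
  Fenwold: 649.685 km
  Norvane: 435.857 km
  Marrosk: 465.452 km
  → nearest: Norvane (435.857 km)
Q at 0.355°N, 38.369°E:
  Eskerly: 253.169 km
  Dunvale: 176.151 km
  Fenwold: 362.458 km
  Norvane: 552.022 km
  Marrosk: 73.693 km
  → nearest: Marrosk (73.693 km)
R at 2.561°S, 35.817°E:
  Eskerly: 676.225 km
  Dunvale: 560.159 km
  Fenwold: 766.518 km
  Norvane: 664.888 km
  Marrosk: 504.699 km
  → nearest: Marrosk (504.699 km)
S at 0.100°S, 34.454°E:
  Eskerly: 604.442 km
  Dunvale: 613.508 km
  Fenwold: 796.825 km
  Norvane: 885.424 km
  Marrosk: 491.023 km
  → nearest: Marrosk (491.023 km)
T at 0.436°S, 34.780°E:
  Eskerly: 592.127 km
  Dunvale: 581.477 km
  Fenwold: 770.400 km
  Norvane: 837.460 km
  Marrosk: 466.252 km
  → nearest: Marrosk (466.252 km)

P→Norvane; Q→Marrosk; R→Marrosk; S→Marrosk; T→Marrosk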